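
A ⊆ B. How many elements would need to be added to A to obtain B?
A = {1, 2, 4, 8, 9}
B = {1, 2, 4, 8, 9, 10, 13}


Set A = {1, 2, 4, 8, 9}, |A| = 5
Set B = {1, 2, 4, 8, 9, 10, 13}, |B| = 7
Since A ⊆ B: B \ A = {10, 13}
|B| - |A| = 7 - 5 = 2

2


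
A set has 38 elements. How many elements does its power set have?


The set has 38 elements.
The power set contains all possible subsets.
|P(A)| = 2^|A| = 2^38 = 274877906944

274877906944


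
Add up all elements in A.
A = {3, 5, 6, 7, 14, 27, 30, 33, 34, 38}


Set A = {3, 5, 6, 7, 14, 27, 30, 33, 34, 38}
Sum = 3 + 5 + 6 + 7 + 14 + 27 + 30 + 33 + 34 + 38 = 197

197


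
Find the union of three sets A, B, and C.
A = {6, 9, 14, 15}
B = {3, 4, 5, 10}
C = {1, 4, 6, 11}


Set A = {6, 9, 14, 15}
Set B = {3, 4, 5, 10}
Set C = {1, 4, 6, 11}
First, A ∪ B = {3, 4, 5, 6, 9, 10, 14, 15}
Then, (A ∪ B) ∪ C = {1, 3, 4, 5, 6, 9, 10, 11, 14, 15}

{1, 3, 4, 5, 6, 9, 10, 11, 14, 15}


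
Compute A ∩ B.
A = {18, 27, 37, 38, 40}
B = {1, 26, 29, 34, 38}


Set A = {18, 27, 37, 38, 40}
Set B = {1, 26, 29, 34, 38}
A ∩ B includes only elements in both sets.
Check each element of A against B:
18 ✗, 27 ✗, 37 ✗, 38 ✓, 40 ✗
A ∩ B = {38}

{38}


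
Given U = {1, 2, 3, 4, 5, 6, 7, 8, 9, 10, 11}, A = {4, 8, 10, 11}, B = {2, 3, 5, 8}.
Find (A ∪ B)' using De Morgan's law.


U = {1, 2, 3, 4, 5, 6, 7, 8, 9, 10, 11}
A = {4, 8, 10, 11}, B = {2, 3, 5, 8}
A ∪ B = {2, 3, 4, 5, 8, 10, 11}
(A ∪ B)' = U \ (A ∪ B) = {1, 6, 7, 9}
Verification via A' ∩ B': A' = {1, 2, 3, 5, 6, 7, 9}, B' = {1, 4, 6, 7, 9, 10, 11}
A' ∩ B' = {1, 6, 7, 9} ✓

{1, 6, 7, 9}


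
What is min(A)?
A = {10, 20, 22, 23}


Set A = {10, 20, 22, 23}
Elements in ascending order: 10, 20, 22, 23
The smallest element is 10.

10


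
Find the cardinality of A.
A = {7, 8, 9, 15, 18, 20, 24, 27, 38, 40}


Set A = {7, 8, 9, 15, 18, 20, 24, 27, 38, 40}
Listing elements: 7, 8, 9, 15, 18, 20, 24, 27, 38, 40
Counting: 10 elements
|A| = 10

10


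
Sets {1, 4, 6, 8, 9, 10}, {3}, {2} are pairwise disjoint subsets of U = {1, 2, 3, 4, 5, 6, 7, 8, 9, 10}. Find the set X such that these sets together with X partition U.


U = {1, 2, 3, 4, 5, 6, 7, 8, 9, 10}
Shown blocks: {1, 4, 6, 8, 9, 10}, {3}, {2}
A partition's blocks are pairwise disjoint and cover U, so the missing block = U \ (union of shown blocks).
Union of shown blocks: {1, 2, 3, 4, 6, 8, 9, 10}
Missing block = U \ (union) = {5, 7}

{5, 7}


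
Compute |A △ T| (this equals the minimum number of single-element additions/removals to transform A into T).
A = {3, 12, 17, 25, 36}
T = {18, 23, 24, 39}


Set A = {3, 12, 17, 25, 36}
Set T = {18, 23, 24, 39}
Elements to remove from A (in A, not in T): {3, 12, 17, 25, 36} → 5 removals
Elements to add to A (in T, not in A): {18, 23, 24, 39} → 4 additions
Total edits = 5 + 4 = 9

9


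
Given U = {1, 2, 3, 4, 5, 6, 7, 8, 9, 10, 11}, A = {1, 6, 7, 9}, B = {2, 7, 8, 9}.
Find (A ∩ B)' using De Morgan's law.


U = {1, 2, 3, 4, 5, 6, 7, 8, 9, 10, 11}
A = {1, 6, 7, 9}, B = {2, 7, 8, 9}
A ∩ B = {7, 9}
(A ∩ B)' = U \ (A ∩ B) = {1, 2, 3, 4, 5, 6, 8, 10, 11}
Verification via A' ∪ B': A' = {2, 3, 4, 5, 8, 10, 11}, B' = {1, 3, 4, 5, 6, 10, 11}
A' ∪ B' = {1, 2, 3, 4, 5, 6, 8, 10, 11} ✓

{1, 2, 3, 4, 5, 6, 8, 10, 11}


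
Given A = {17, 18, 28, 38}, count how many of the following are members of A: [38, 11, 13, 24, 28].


Set A = {17, 18, 28, 38}
Candidates: [38, 11, 13, 24, 28]
Check each candidate:
38 ∈ A, 11 ∉ A, 13 ∉ A, 24 ∉ A, 28 ∈ A
Count of candidates in A: 2

2


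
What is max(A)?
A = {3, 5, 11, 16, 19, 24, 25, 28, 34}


Set A = {3, 5, 11, 16, 19, 24, 25, 28, 34}
Elements in ascending order: 3, 5, 11, 16, 19, 24, 25, 28, 34
The largest element is 34.

34


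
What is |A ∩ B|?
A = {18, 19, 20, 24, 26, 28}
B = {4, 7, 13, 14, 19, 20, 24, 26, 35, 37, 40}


Set A = {18, 19, 20, 24, 26, 28}
Set B = {4, 7, 13, 14, 19, 20, 24, 26, 35, 37, 40}
A ∩ B = {19, 20, 24, 26}
|A ∩ B| = 4

4


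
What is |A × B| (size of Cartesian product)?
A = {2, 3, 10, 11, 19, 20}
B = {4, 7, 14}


Set A = {2, 3, 10, 11, 19, 20} has 6 elements.
Set B = {4, 7, 14} has 3 elements.
|A × B| = |A| × |B| = 6 × 3 = 18

18


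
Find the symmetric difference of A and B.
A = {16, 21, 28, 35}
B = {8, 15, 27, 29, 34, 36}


Set A = {16, 21, 28, 35}
Set B = {8, 15, 27, 29, 34, 36}
A △ B = (A \ B) ∪ (B \ A)
Elements in A but not B: {16, 21, 28, 35}
Elements in B but not A: {8, 15, 27, 29, 34, 36}
A △ B = {8, 15, 16, 21, 27, 28, 29, 34, 35, 36}

{8, 15, 16, 21, 27, 28, 29, 34, 35, 36}


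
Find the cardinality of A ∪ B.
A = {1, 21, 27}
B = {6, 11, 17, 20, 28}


Set A = {1, 21, 27}, |A| = 3
Set B = {6, 11, 17, 20, 28}, |B| = 5
A ∩ B = {}, |A ∩ B| = 0
|A ∪ B| = |A| + |B| - |A ∩ B| = 3 + 5 - 0 = 8

8


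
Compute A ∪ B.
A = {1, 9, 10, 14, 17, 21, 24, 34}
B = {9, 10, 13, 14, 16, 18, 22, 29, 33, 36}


Set A = {1, 9, 10, 14, 17, 21, 24, 34}
Set B = {9, 10, 13, 14, 16, 18, 22, 29, 33, 36}
A ∪ B includes all elements in either set.
Elements from A: {1, 9, 10, 14, 17, 21, 24, 34}
Elements from B not already included: {13, 16, 18, 22, 29, 33, 36}
A ∪ B = {1, 9, 10, 13, 14, 16, 17, 18, 21, 22, 24, 29, 33, 34, 36}

{1, 9, 10, 13, 14, 16, 17, 18, 21, 22, 24, 29, 33, 34, 36}


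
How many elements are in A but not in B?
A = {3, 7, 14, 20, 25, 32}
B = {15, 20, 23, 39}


Set A = {3, 7, 14, 20, 25, 32}
Set B = {15, 20, 23, 39}
A \ B = {3, 7, 14, 25, 32}
|A \ B| = 5

5


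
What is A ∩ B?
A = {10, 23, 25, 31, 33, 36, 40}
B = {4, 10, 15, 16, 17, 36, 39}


Set A = {10, 23, 25, 31, 33, 36, 40}
Set B = {4, 10, 15, 16, 17, 36, 39}
A ∩ B includes only elements in both sets.
Check each element of A against B:
10 ✓, 23 ✗, 25 ✗, 31 ✗, 33 ✗, 36 ✓, 40 ✗
A ∩ B = {10, 36}

{10, 36}


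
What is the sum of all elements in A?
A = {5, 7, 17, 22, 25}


Set A = {5, 7, 17, 22, 25}
Sum = 5 + 7 + 17 + 22 + 25 = 76

76


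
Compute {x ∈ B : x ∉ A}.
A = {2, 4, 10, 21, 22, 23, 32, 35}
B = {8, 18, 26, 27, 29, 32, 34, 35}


Set A = {2, 4, 10, 21, 22, 23, 32, 35}
Set B = {8, 18, 26, 27, 29, 32, 34, 35}
Check each element of B against A:
8 ∉ A (include), 18 ∉ A (include), 26 ∉ A (include), 27 ∉ A (include), 29 ∉ A (include), 32 ∈ A, 34 ∉ A (include), 35 ∈ A
Elements of B not in A: {8, 18, 26, 27, 29, 34}

{8, 18, 26, 27, 29, 34}


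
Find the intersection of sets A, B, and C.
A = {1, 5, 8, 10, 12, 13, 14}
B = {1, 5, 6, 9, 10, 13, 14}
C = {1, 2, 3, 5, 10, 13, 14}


Set A = {1, 5, 8, 10, 12, 13, 14}
Set B = {1, 5, 6, 9, 10, 13, 14}
Set C = {1, 2, 3, 5, 10, 13, 14}
First, A ∩ B = {1, 5, 10, 13, 14}
Then, (A ∩ B) ∩ C = {1, 5, 10, 13, 14}

{1, 5, 10, 13, 14}


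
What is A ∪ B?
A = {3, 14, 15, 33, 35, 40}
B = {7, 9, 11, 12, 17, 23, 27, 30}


Set A = {3, 14, 15, 33, 35, 40}
Set B = {7, 9, 11, 12, 17, 23, 27, 30}
A ∪ B includes all elements in either set.
Elements from A: {3, 14, 15, 33, 35, 40}
Elements from B not already included: {7, 9, 11, 12, 17, 23, 27, 30}
A ∪ B = {3, 7, 9, 11, 12, 14, 15, 17, 23, 27, 30, 33, 35, 40}

{3, 7, 9, 11, 12, 14, 15, 17, 23, 27, 30, 33, 35, 40}


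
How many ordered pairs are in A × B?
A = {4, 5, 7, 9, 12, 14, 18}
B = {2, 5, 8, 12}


Set A = {4, 5, 7, 9, 12, 14, 18} has 7 elements.
Set B = {2, 5, 8, 12} has 4 elements.
|A × B| = |A| × |B| = 7 × 4 = 28

28


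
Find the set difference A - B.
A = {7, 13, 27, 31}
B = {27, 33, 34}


Set A = {7, 13, 27, 31}
Set B = {27, 33, 34}
A \ B includes elements in A that are not in B.
Check each element of A:
7 (not in B, keep), 13 (not in B, keep), 27 (in B, remove), 31 (not in B, keep)
A \ B = {7, 13, 31}

{7, 13, 31}


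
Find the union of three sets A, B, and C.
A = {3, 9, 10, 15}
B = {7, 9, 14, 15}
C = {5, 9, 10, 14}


Set A = {3, 9, 10, 15}
Set B = {7, 9, 14, 15}
Set C = {5, 9, 10, 14}
First, A ∪ B = {3, 7, 9, 10, 14, 15}
Then, (A ∪ B) ∪ C = {3, 5, 7, 9, 10, 14, 15}

{3, 5, 7, 9, 10, 14, 15}


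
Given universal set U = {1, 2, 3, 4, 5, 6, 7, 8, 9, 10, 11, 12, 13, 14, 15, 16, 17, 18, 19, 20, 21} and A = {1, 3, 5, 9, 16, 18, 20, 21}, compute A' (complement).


Universal set U = {1, 2, 3, 4, 5, 6, 7, 8, 9, 10, 11, 12, 13, 14, 15, 16, 17, 18, 19, 20, 21}
Set A = {1, 3, 5, 9, 16, 18, 20, 21}
A' = U \ A = elements in U but not in A
Checking each element of U:
1 (in A, exclude), 2 (not in A, include), 3 (in A, exclude), 4 (not in A, include), 5 (in A, exclude), 6 (not in A, include), 7 (not in A, include), 8 (not in A, include), 9 (in A, exclude), 10 (not in A, include), 11 (not in A, include), 12 (not in A, include), 13 (not in A, include), 14 (not in A, include), 15 (not in A, include), 16 (in A, exclude), 17 (not in A, include), 18 (in A, exclude), 19 (not in A, include), 20 (in A, exclude), 21 (in A, exclude)
A' = {2, 4, 6, 7, 8, 10, 11, 12, 13, 14, 15, 17, 19}

{2, 4, 6, 7, 8, 10, 11, 12, 13, 14, 15, 17, 19}


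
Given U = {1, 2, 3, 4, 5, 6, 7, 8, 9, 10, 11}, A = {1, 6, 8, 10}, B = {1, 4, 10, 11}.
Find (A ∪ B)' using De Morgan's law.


U = {1, 2, 3, 4, 5, 6, 7, 8, 9, 10, 11}
A = {1, 6, 8, 10}, B = {1, 4, 10, 11}
A ∪ B = {1, 4, 6, 8, 10, 11}
(A ∪ B)' = U \ (A ∪ B) = {2, 3, 5, 7, 9}
Verification via A' ∩ B': A' = {2, 3, 4, 5, 7, 9, 11}, B' = {2, 3, 5, 6, 7, 8, 9}
A' ∩ B' = {2, 3, 5, 7, 9} ✓

{2, 3, 5, 7, 9}


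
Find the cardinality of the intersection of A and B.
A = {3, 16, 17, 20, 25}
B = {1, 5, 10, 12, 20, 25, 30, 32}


Set A = {3, 16, 17, 20, 25}
Set B = {1, 5, 10, 12, 20, 25, 30, 32}
A ∩ B = {20, 25}
|A ∩ B| = 2

2


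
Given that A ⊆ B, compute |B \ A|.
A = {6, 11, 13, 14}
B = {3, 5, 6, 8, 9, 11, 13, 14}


Set A = {6, 11, 13, 14}, |A| = 4
Set B = {3, 5, 6, 8, 9, 11, 13, 14}, |B| = 8
Since A ⊆ B: B \ A = {3, 5, 8, 9}
|B| - |A| = 8 - 4 = 4

4


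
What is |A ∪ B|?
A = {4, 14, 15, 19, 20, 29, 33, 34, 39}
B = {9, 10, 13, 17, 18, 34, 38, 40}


Set A = {4, 14, 15, 19, 20, 29, 33, 34, 39}, |A| = 9
Set B = {9, 10, 13, 17, 18, 34, 38, 40}, |B| = 8
A ∩ B = {34}, |A ∩ B| = 1
|A ∪ B| = |A| + |B| - |A ∩ B| = 9 + 8 - 1 = 16

16


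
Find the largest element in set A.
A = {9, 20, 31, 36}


Set A = {9, 20, 31, 36}
Elements in ascending order: 9, 20, 31, 36
The largest element is 36.

36


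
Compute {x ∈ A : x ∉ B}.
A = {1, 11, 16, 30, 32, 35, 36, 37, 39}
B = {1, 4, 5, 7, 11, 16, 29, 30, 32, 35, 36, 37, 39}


Set A = {1, 11, 16, 30, 32, 35, 36, 37, 39}
Set B = {1, 4, 5, 7, 11, 16, 29, 30, 32, 35, 36, 37, 39}
Check each element of A against B:
1 ∈ B, 11 ∈ B, 16 ∈ B, 30 ∈ B, 32 ∈ B, 35 ∈ B, 36 ∈ B, 37 ∈ B, 39 ∈ B
Elements of A not in B: {}

{}


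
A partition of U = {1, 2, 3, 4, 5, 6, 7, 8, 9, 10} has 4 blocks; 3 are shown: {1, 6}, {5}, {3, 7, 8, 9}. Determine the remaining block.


U = {1, 2, 3, 4, 5, 6, 7, 8, 9, 10}
Shown blocks: {1, 6}, {5}, {3, 7, 8, 9}
A partition's blocks are pairwise disjoint and cover U, so the missing block = U \ (union of shown blocks).
Union of shown blocks: {1, 3, 5, 6, 7, 8, 9}
Missing block = U \ (union) = {2, 4, 10}

{2, 4, 10}


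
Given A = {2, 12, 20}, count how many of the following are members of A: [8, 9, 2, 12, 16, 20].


Set A = {2, 12, 20}
Candidates: [8, 9, 2, 12, 16, 20]
Check each candidate:
8 ∉ A, 9 ∉ A, 2 ∈ A, 12 ∈ A, 16 ∉ A, 20 ∈ A
Count of candidates in A: 3

3


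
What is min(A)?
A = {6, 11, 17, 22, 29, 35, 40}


Set A = {6, 11, 17, 22, 29, 35, 40}
Elements in ascending order: 6, 11, 17, 22, 29, 35, 40
The smallest element is 6.

6


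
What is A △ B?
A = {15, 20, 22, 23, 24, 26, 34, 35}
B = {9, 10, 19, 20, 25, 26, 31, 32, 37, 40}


Set A = {15, 20, 22, 23, 24, 26, 34, 35}
Set B = {9, 10, 19, 20, 25, 26, 31, 32, 37, 40}
A △ B = (A \ B) ∪ (B \ A)
Elements in A but not B: {15, 22, 23, 24, 34, 35}
Elements in B but not A: {9, 10, 19, 25, 31, 32, 37, 40}
A △ B = {9, 10, 15, 19, 22, 23, 24, 25, 31, 32, 34, 35, 37, 40}

{9, 10, 15, 19, 22, 23, 24, 25, 31, 32, 34, 35, 37, 40}


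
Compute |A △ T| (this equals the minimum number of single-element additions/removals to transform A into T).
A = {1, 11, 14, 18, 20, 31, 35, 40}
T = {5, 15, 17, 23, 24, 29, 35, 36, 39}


Set A = {1, 11, 14, 18, 20, 31, 35, 40}
Set T = {5, 15, 17, 23, 24, 29, 35, 36, 39}
Elements to remove from A (in A, not in T): {1, 11, 14, 18, 20, 31, 40} → 7 removals
Elements to add to A (in T, not in A): {5, 15, 17, 23, 24, 29, 36, 39} → 8 additions
Total edits = 7 + 8 = 15

15


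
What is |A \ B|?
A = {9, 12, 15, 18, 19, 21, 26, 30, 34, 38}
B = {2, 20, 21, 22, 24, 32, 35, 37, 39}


Set A = {9, 12, 15, 18, 19, 21, 26, 30, 34, 38}
Set B = {2, 20, 21, 22, 24, 32, 35, 37, 39}
A \ B = {9, 12, 15, 18, 19, 26, 30, 34, 38}
|A \ B| = 9

9


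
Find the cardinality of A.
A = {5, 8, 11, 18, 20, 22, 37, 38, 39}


Set A = {5, 8, 11, 18, 20, 22, 37, 38, 39}
Listing elements: 5, 8, 11, 18, 20, 22, 37, 38, 39
Counting: 9 elements
|A| = 9

9


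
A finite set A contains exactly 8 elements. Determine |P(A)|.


The set has 8 elements.
The power set contains all possible subsets.
|P(A)| = 2^|A| = 2^8 = 256

256


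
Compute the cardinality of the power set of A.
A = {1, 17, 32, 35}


Set A = {1, 17, 32, 35}
|A| = 4
The power set P(A) contains all subsets of A.
|P(A)| = 2^|A| = 2^4 = 16

16


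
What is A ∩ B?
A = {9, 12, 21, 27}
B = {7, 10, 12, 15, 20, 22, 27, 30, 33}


Set A = {9, 12, 21, 27}
Set B = {7, 10, 12, 15, 20, 22, 27, 30, 33}
A ∩ B includes only elements in both sets.
Check each element of A against B:
9 ✗, 12 ✓, 21 ✗, 27 ✓
A ∩ B = {12, 27}

{12, 27}


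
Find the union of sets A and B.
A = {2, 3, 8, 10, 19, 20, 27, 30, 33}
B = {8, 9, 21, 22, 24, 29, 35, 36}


Set A = {2, 3, 8, 10, 19, 20, 27, 30, 33}
Set B = {8, 9, 21, 22, 24, 29, 35, 36}
A ∪ B includes all elements in either set.
Elements from A: {2, 3, 8, 10, 19, 20, 27, 30, 33}
Elements from B not already included: {9, 21, 22, 24, 29, 35, 36}
A ∪ B = {2, 3, 8, 9, 10, 19, 20, 21, 22, 24, 27, 29, 30, 33, 35, 36}

{2, 3, 8, 9, 10, 19, 20, 21, 22, 24, 27, 29, 30, 33, 35, 36}


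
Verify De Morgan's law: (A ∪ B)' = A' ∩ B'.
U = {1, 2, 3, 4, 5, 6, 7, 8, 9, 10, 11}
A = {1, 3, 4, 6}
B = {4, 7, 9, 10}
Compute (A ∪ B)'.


U = {1, 2, 3, 4, 5, 6, 7, 8, 9, 10, 11}
A = {1, 3, 4, 6}, B = {4, 7, 9, 10}
A ∪ B = {1, 3, 4, 6, 7, 9, 10}
(A ∪ B)' = U \ (A ∪ B) = {2, 5, 8, 11}
Verification via A' ∩ B': A' = {2, 5, 7, 8, 9, 10, 11}, B' = {1, 2, 3, 5, 6, 8, 11}
A' ∩ B' = {2, 5, 8, 11} ✓

{2, 5, 8, 11}


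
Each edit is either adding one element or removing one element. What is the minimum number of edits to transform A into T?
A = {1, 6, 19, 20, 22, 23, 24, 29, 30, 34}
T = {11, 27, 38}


Set A = {1, 6, 19, 20, 22, 23, 24, 29, 30, 34}
Set T = {11, 27, 38}
Elements to remove from A (in A, not in T): {1, 6, 19, 20, 22, 23, 24, 29, 30, 34} → 10 removals
Elements to add to A (in T, not in A): {11, 27, 38} → 3 additions
Total edits = 10 + 3 = 13

13


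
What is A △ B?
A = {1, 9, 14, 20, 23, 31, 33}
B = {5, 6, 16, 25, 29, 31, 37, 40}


Set A = {1, 9, 14, 20, 23, 31, 33}
Set B = {5, 6, 16, 25, 29, 31, 37, 40}
A △ B = (A \ B) ∪ (B \ A)
Elements in A but not B: {1, 9, 14, 20, 23, 33}
Elements in B but not A: {5, 6, 16, 25, 29, 37, 40}
A △ B = {1, 5, 6, 9, 14, 16, 20, 23, 25, 29, 33, 37, 40}

{1, 5, 6, 9, 14, 16, 20, 23, 25, 29, 33, 37, 40}


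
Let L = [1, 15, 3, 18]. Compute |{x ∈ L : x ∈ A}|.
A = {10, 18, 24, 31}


Set A = {10, 18, 24, 31}
Candidates: [1, 15, 3, 18]
Check each candidate:
1 ∉ A, 15 ∉ A, 3 ∉ A, 18 ∈ A
Count of candidates in A: 1

1


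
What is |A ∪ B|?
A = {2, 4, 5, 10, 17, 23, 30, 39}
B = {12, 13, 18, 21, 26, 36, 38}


Set A = {2, 4, 5, 10, 17, 23, 30, 39}, |A| = 8
Set B = {12, 13, 18, 21, 26, 36, 38}, |B| = 7
A ∩ B = {}, |A ∩ B| = 0
|A ∪ B| = |A| + |B| - |A ∩ B| = 8 + 7 - 0 = 15

15


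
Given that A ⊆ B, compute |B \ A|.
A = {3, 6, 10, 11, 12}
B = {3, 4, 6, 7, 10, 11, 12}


Set A = {3, 6, 10, 11, 12}, |A| = 5
Set B = {3, 4, 6, 7, 10, 11, 12}, |B| = 7
Since A ⊆ B: B \ A = {4, 7}
|B| - |A| = 7 - 5 = 2

2


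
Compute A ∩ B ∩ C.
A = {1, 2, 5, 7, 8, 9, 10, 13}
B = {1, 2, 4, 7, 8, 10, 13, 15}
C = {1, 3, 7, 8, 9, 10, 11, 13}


Set A = {1, 2, 5, 7, 8, 9, 10, 13}
Set B = {1, 2, 4, 7, 8, 10, 13, 15}
Set C = {1, 3, 7, 8, 9, 10, 11, 13}
First, A ∩ B = {1, 2, 7, 8, 10, 13}
Then, (A ∩ B) ∩ C = {1, 7, 8, 10, 13}

{1, 7, 8, 10, 13}


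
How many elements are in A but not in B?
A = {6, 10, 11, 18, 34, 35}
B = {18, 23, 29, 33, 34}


Set A = {6, 10, 11, 18, 34, 35}
Set B = {18, 23, 29, 33, 34}
A \ B = {6, 10, 11, 35}
|A \ B| = 4

4


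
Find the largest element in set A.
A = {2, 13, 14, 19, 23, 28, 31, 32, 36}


Set A = {2, 13, 14, 19, 23, 28, 31, 32, 36}
Elements in ascending order: 2, 13, 14, 19, 23, 28, 31, 32, 36
The largest element is 36.

36


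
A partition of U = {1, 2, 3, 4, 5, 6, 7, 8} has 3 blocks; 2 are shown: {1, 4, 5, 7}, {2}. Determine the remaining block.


U = {1, 2, 3, 4, 5, 6, 7, 8}
Shown blocks: {1, 4, 5, 7}, {2}
A partition's blocks are pairwise disjoint and cover U, so the missing block = U \ (union of shown blocks).
Union of shown blocks: {1, 2, 4, 5, 7}
Missing block = U \ (union) = {3, 6, 8}

{3, 6, 8}


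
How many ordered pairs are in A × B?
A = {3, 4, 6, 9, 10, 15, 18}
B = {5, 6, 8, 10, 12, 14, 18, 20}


Set A = {3, 4, 6, 9, 10, 15, 18} has 7 elements.
Set B = {5, 6, 8, 10, 12, 14, 18, 20} has 8 elements.
|A × B| = |A| × |B| = 7 × 8 = 56

56


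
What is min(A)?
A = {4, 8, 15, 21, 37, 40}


Set A = {4, 8, 15, 21, 37, 40}
Elements in ascending order: 4, 8, 15, 21, 37, 40
The smallest element is 4.

4


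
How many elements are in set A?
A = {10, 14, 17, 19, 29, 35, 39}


Set A = {10, 14, 17, 19, 29, 35, 39}
Listing elements: 10, 14, 17, 19, 29, 35, 39
Counting: 7 elements
|A| = 7

7


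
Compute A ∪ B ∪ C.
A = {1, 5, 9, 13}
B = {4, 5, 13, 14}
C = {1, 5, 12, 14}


Set A = {1, 5, 9, 13}
Set B = {4, 5, 13, 14}
Set C = {1, 5, 12, 14}
First, A ∪ B = {1, 4, 5, 9, 13, 14}
Then, (A ∪ B) ∪ C = {1, 4, 5, 9, 12, 13, 14}

{1, 4, 5, 9, 12, 13, 14}


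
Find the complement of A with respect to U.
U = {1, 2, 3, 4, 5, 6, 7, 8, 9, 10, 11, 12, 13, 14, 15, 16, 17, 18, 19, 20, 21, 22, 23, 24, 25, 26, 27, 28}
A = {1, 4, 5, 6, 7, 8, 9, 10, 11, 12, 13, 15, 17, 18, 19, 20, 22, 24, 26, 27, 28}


Universal set U = {1, 2, 3, 4, 5, 6, 7, 8, 9, 10, 11, 12, 13, 14, 15, 16, 17, 18, 19, 20, 21, 22, 23, 24, 25, 26, 27, 28}
Set A = {1, 4, 5, 6, 7, 8, 9, 10, 11, 12, 13, 15, 17, 18, 19, 20, 22, 24, 26, 27, 28}
A' = U \ A = elements in U but not in A
Checking each element of U:
1 (in A, exclude), 2 (not in A, include), 3 (not in A, include), 4 (in A, exclude), 5 (in A, exclude), 6 (in A, exclude), 7 (in A, exclude), 8 (in A, exclude), 9 (in A, exclude), 10 (in A, exclude), 11 (in A, exclude), 12 (in A, exclude), 13 (in A, exclude), 14 (not in A, include), 15 (in A, exclude), 16 (not in A, include), 17 (in A, exclude), 18 (in A, exclude), 19 (in A, exclude), 20 (in A, exclude), 21 (not in A, include), 22 (in A, exclude), 23 (not in A, include), 24 (in A, exclude), 25 (not in A, include), 26 (in A, exclude), 27 (in A, exclude), 28 (in A, exclude)
A' = {2, 3, 14, 16, 21, 23, 25}

{2, 3, 14, 16, 21, 23, 25}


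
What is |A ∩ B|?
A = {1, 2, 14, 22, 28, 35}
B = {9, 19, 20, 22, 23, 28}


Set A = {1, 2, 14, 22, 28, 35}
Set B = {9, 19, 20, 22, 23, 28}
A ∩ B = {22, 28}
|A ∩ B| = 2

2


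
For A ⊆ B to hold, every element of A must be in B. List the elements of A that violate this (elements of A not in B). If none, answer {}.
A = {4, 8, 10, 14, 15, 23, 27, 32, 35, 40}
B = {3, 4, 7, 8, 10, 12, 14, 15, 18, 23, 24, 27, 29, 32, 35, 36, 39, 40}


Set A = {4, 8, 10, 14, 15, 23, 27, 32, 35, 40}
Set B = {3, 4, 7, 8, 10, 12, 14, 15, 18, 23, 24, 27, 29, 32, 35, 36, 39, 40}
Check each element of A against B:
4 ∈ B, 8 ∈ B, 10 ∈ B, 14 ∈ B, 15 ∈ B, 23 ∈ B, 27 ∈ B, 32 ∈ B, 35 ∈ B, 40 ∈ B
Elements of A not in B: {}

{}


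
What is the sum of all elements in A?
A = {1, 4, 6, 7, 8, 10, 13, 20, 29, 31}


Set A = {1, 4, 6, 7, 8, 10, 13, 20, 29, 31}
Sum = 1 + 4 + 6 + 7 + 8 + 10 + 13 + 20 + 29 + 31 = 129

129


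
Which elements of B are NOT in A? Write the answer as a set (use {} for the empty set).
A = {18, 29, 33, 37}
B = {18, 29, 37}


Set A = {18, 29, 33, 37}
Set B = {18, 29, 37}
Check each element of B against A:
18 ∈ A, 29 ∈ A, 37 ∈ A
Elements of B not in A: {}

{}


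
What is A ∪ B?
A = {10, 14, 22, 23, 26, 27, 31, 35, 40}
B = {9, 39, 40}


Set A = {10, 14, 22, 23, 26, 27, 31, 35, 40}
Set B = {9, 39, 40}
A ∪ B includes all elements in either set.
Elements from A: {10, 14, 22, 23, 26, 27, 31, 35, 40}
Elements from B not already included: {9, 39}
A ∪ B = {9, 10, 14, 22, 23, 26, 27, 31, 35, 39, 40}

{9, 10, 14, 22, 23, 26, 27, 31, 35, 39, 40}


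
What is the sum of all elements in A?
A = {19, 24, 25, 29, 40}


Set A = {19, 24, 25, 29, 40}
Sum = 19 + 24 + 25 + 29 + 40 = 137

137


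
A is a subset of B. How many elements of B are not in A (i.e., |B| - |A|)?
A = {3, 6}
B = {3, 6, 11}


Set A = {3, 6}, |A| = 2
Set B = {3, 6, 11}, |B| = 3
Since A ⊆ B: B \ A = {11}
|B| - |A| = 3 - 2 = 1

1


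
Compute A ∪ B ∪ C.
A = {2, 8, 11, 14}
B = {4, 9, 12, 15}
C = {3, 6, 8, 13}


Set A = {2, 8, 11, 14}
Set B = {4, 9, 12, 15}
Set C = {3, 6, 8, 13}
First, A ∪ B = {2, 4, 8, 9, 11, 12, 14, 15}
Then, (A ∪ B) ∪ C = {2, 3, 4, 6, 8, 9, 11, 12, 13, 14, 15}

{2, 3, 4, 6, 8, 9, 11, 12, 13, 14, 15}


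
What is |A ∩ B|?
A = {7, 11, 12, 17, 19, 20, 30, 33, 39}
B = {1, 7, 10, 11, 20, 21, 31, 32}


Set A = {7, 11, 12, 17, 19, 20, 30, 33, 39}
Set B = {1, 7, 10, 11, 20, 21, 31, 32}
A ∩ B = {7, 11, 20}
|A ∩ B| = 3

3


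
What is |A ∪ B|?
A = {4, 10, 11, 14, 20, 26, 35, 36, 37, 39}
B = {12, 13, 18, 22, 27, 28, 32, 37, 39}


Set A = {4, 10, 11, 14, 20, 26, 35, 36, 37, 39}, |A| = 10
Set B = {12, 13, 18, 22, 27, 28, 32, 37, 39}, |B| = 9
A ∩ B = {37, 39}, |A ∩ B| = 2
|A ∪ B| = |A| + |B| - |A ∩ B| = 10 + 9 - 2 = 17

17


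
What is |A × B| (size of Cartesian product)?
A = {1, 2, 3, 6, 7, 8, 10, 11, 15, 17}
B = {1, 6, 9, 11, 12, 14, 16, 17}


Set A = {1, 2, 3, 6, 7, 8, 10, 11, 15, 17} has 10 elements.
Set B = {1, 6, 9, 11, 12, 14, 16, 17} has 8 elements.
|A × B| = |A| × |B| = 10 × 8 = 80

80


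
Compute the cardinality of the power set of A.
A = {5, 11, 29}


Set A = {5, 11, 29}
|A| = 3
The power set P(A) contains all subsets of A.
|P(A)| = 2^|A| = 2^3 = 8

8


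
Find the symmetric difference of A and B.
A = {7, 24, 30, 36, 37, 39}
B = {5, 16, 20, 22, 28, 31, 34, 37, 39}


Set A = {7, 24, 30, 36, 37, 39}
Set B = {5, 16, 20, 22, 28, 31, 34, 37, 39}
A △ B = (A \ B) ∪ (B \ A)
Elements in A but not B: {7, 24, 30, 36}
Elements in B but not A: {5, 16, 20, 22, 28, 31, 34}
A △ B = {5, 7, 16, 20, 22, 24, 28, 30, 31, 34, 36}

{5, 7, 16, 20, 22, 24, 28, 30, 31, 34, 36}


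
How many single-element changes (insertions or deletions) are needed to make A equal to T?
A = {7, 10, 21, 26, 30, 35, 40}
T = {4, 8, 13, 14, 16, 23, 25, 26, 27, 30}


Set A = {7, 10, 21, 26, 30, 35, 40}
Set T = {4, 8, 13, 14, 16, 23, 25, 26, 27, 30}
Elements to remove from A (in A, not in T): {7, 10, 21, 35, 40} → 5 removals
Elements to add to A (in T, not in A): {4, 8, 13, 14, 16, 23, 25, 27} → 8 additions
Total edits = 5 + 8 = 13

13


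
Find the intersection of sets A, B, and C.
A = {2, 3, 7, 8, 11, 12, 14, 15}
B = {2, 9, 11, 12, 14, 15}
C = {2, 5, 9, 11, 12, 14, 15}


Set A = {2, 3, 7, 8, 11, 12, 14, 15}
Set B = {2, 9, 11, 12, 14, 15}
Set C = {2, 5, 9, 11, 12, 14, 15}
First, A ∩ B = {2, 11, 12, 14, 15}
Then, (A ∩ B) ∩ C = {2, 11, 12, 14, 15}

{2, 11, 12, 14, 15}


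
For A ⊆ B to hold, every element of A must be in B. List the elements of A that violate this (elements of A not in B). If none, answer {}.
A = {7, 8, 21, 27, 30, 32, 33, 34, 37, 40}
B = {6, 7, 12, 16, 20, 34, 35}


Set A = {7, 8, 21, 27, 30, 32, 33, 34, 37, 40}
Set B = {6, 7, 12, 16, 20, 34, 35}
Check each element of A against B:
7 ∈ B, 8 ∉ B (include), 21 ∉ B (include), 27 ∉ B (include), 30 ∉ B (include), 32 ∉ B (include), 33 ∉ B (include), 34 ∈ B, 37 ∉ B (include), 40 ∉ B (include)
Elements of A not in B: {8, 21, 27, 30, 32, 33, 37, 40}

{8, 21, 27, 30, 32, 33, 37, 40}


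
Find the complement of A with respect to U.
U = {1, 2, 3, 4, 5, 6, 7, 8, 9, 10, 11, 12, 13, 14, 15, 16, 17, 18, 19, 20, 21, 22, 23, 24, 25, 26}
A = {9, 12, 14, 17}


Universal set U = {1, 2, 3, 4, 5, 6, 7, 8, 9, 10, 11, 12, 13, 14, 15, 16, 17, 18, 19, 20, 21, 22, 23, 24, 25, 26}
Set A = {9, 12, 14, 17}
A' = U \ A = elements in U but not in A
Checking each element of U:
1 (not in A, include), 2 (not in A, include), 3 (not in A, include), 4 (not in A, include), 5 (not in A, include), 6 (not in A, include), 7 (not in A, include), 8 (not in A, include), 9 (in A, exclude), 10 (not in A, include), 11 (not in A, include), 12 (in A, exclude), 13 (not in A, include), 14 (in A, exclude), 15 (not in A, include), 16 (not in A, include), 17 (in A, exclude), 18 (not in A, include), 19 (not in A, include), 20 (not in A, include), 21 (not in A, include), 22 (not in A, include), 23 (not in A, include), 24 (not in A, include), 25 (not in A, include), 26 (not in A, include)
A' = {1, 2, 3, 4, 5, 6, 7, 8, 10, 11, 13, 15, 16, 18, 19, 20, 21, 22, 23, 24, 25, 26}

{1, 2, 3, 4, 5, 6, 7, 8, 10, 11, 13, 15, 16, 18, 19, 20, 21, 22, 23, 24, 25, 26}


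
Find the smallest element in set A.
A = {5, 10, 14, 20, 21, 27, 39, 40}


Set A = {5, 10, 14, 20, 21, 27, 39, 40}
Elements in ascending order: 5, 10, 14, 20, 21, 27, 39, 40
The smallest element is 5.

5


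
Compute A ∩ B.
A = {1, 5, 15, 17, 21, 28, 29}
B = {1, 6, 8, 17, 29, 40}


Set A = {1, 5, 15, 17, 21, 28, 29}
Set B = {1, 6, 8, 17, 29, 40}
A ∩ B includes only elements in both sets.
Check each element of A against B:
1 ✓, 5 ✗, 15 ✗, 17 ✓, 21 ✗, 28 ✗, 29 ✓
A ∩ B = {1, 17, 29}

{1, 17, 29}


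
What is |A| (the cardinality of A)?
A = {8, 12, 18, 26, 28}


Set A = {8, 12, 18, 26, 28}
Listing elements: 8, 12, 18, 26, 28
Counting: 5 elements
|A| = 5

5


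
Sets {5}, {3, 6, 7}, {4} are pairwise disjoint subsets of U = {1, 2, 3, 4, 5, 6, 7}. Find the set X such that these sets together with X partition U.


U = {1, 2, 3, 4, 5, 6, 7}
Shown blocks: {5}, {3, 6, 7}, {4}
A partition's blocks are pairwise disjoint and cover U, so the missing block = U \ (union of shown blocks).
Union of shown blocks: {3, 4, 5, 6, 7}
Missing block = U \ (union) = {1, 2}

{1, 2}


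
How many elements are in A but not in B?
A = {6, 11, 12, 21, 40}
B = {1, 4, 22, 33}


Set A = {6, 11, 12, 21, 40}
Set B = {1, 4, 22, 33}
A \ B = {6, 11, 12, 21, 40}
|A \ B| = 5

5


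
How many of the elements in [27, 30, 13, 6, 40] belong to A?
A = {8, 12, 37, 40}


Set A = {8, 12, 37, 40}
Candidates: [27, 30, 13, 6, 40]
Check each candidate:
27 ∉ A, 30 ∉ A, 13 ∉ A, 6 ∉ A, 40 ∈ A
Count of candidates in A: 1

1


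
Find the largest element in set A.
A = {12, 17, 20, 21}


Set A = {12, 17, 20, 21}
Elements in ascending order: 12, 17, 20, 21
The largest element is 21.

21


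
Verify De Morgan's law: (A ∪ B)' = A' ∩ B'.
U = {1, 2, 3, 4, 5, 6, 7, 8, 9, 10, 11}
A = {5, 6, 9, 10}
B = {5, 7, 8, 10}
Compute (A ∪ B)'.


U = {1, 2, 3, 4, 5, 6, 7, 8, 9, 10, 11}
A = {5, 6, 9, 10}, B = {5, 7, 8, 10}
A ∪ B = {5, 6, 7, 8, 9, 10}
(A ∪ B)' = U \ (A ∪ B) = {1, 2, 3, 4, 11}
Verification via A' ∩ B': A' = {1, 2, 3, 4, 7, 8, 11}, B' = {1, 2, 3, 4, 6, 9, 11}
A' ∩ B' = {1, 2, 3, 4, 11} ✓

{1, 2, 3, 4, 11}


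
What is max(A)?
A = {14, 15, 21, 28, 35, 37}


Set A = {14, 15, 21, 28, 35, 37}
Elements in ascending order: 14, 15, 21, 28, 35, 37
The largest element is 37.

37


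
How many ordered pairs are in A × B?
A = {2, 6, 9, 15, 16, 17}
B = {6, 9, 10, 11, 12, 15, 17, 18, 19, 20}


Set A = {2, 6, 9, 15, 16, 17} has 6 elements.
Set B = {6, 9, 10, 11, 12, 15, 17, 18, 19, 20} has 10 elements.
|A × B| = |A| × |B| = 6 × 10 = 60

60


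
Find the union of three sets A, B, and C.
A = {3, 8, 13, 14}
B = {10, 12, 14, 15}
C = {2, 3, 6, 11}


Set A = {3, 8, 13, 14}
Set B = {10, 12, 14, 15}
Set C = {2, 3, 6, 11}
First, A ∪ B = {3, 8, 10, 12, 13, 14, 15}
Then, (A ∪ B) ∪ C = {2, 3, 6, 8, 10, 11, 12, 13, 14, 15}

{2, 3, 6, 8, 10, 11, 12, 13, 14, 15}


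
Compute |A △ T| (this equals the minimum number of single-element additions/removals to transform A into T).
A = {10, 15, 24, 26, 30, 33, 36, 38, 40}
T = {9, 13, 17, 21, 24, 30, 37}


Set A = {10, 15, 24, 26, 30, 33, 36, 38, 40}
Set T = {9, 13, 17, 21, 24, 30, 37}
Elements to remove from A (in A, not in T): {10, 15, 26, 33, 36, 38, 40} → 7 removals
Elements to add to A (in T, not in A): {9, 13, 17, 21, 37} → 5 additions
Total edits = 7 + 5 = 12

12


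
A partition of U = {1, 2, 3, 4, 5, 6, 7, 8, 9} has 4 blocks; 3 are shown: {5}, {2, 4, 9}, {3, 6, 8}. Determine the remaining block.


U = {1, 2, 3, 4, 5, 6, 7, 8, 9}
Shown blocks: {5}, {2, 4, 9}, {3, 6, 8}
A partition's blocks are pairwise disjoint and cover U, so the missing block = U \ (union of shown blocks).
Union of shown blocks: {2, 3, 4, 5, 6, 8, 9}
Missing block = U \ (union) = {1, 7}

{1, 7}


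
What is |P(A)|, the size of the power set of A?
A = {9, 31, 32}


Set A = {9, 31, 32}
|A| = 3
The power set P(A) contains all subsets of A.
|P(A)| = 2^|A| = 2^3 = 8

8


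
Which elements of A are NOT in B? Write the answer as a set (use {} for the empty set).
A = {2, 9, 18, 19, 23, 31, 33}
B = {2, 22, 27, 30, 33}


Set A = {2, 9, 18, 19, 23, 31, 33}
Set B = {2, 22, 27, 30, 33}
Check each element of A against B:
2 ∈ B, 9 ∉ B (include), 18 ∉ B (include), 19 ∉ B (include), 23 ∉ B (include), 31 ∉ B (include), 33 ∈ B
Elements of A not in B: {9, 18, 19, 23, 31}

{9, 18, 19, 23, 31}


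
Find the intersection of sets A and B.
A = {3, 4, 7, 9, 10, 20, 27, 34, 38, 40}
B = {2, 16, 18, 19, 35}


Set A = {3, 4, 7, 9, 10, 20, 27, 34, 38, 40}
Set B = {2, 16, 18, 19, 35}
A ∩ B includes only elements in both sets.
Check each element of A against B:
3 ✗, 4 ✗, 7 ✗, 9 ✗, 10 ✗, 20 ✗, 27 ✗, 34 ✗, 38 ✗, 40 ✗
A ∩ B = {}

{}


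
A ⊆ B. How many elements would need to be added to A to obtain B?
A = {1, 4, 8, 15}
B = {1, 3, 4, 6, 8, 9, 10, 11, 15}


Set A = {1, 4, 8, 15}, |A| = 4
Set B = {1, 3, 4, 6, 8, 9, 10, 11, 15}, |B| = 9
Since A ⊆ B: B \ A = {3, 6, 9, 10, 11}
|B| - |A| = 9 - 4 = 5

5


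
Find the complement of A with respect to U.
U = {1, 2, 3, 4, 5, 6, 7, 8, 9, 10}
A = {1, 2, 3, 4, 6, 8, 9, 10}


Universal set U = {1, 2, 3, 4, 5, 6, 7, 8, 9, 10}
Set A = {1, 2, 3, 4, 6, 8, 9, 10}
A' = U \ A = elements in U but not in A
Checking each element of U:
1 (in A, exclude), 2 (in A, exclude), 3 (in A, exclude), 4 (in A, exclude), 5 (not in A, include), 6 (in A, exclude), 7 (not in A, include), 8 (in A, exclude), 9 (in A, exclude), 10 (in A, exclude)
A' = {5, 7}

{5, 7}


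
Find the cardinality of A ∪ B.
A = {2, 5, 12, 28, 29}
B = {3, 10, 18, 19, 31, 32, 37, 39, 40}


Set A = {2, 5, 12, 28, 29}, |A| = 5
Set B = {3, 10, 18, 19, 31, 32, 37, 39, 40}, |B| = 9
A ∩ B = {}, |A ∩ B| = 0
|A ∪ B| = |A| + |B| - |A ∩ B| = 5 + 9 - 0 = 14

14


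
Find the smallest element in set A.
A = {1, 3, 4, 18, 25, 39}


Set A = {1, 3, 4, 18, 25, 39}
Elements in ascending order: 1, 3, 4, 18, 25, 39
The smallest element is 1.

1


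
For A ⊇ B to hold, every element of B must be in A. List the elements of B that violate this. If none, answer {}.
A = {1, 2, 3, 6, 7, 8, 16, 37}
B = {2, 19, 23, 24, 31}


Set A = {1, 2, 3, 6, 7, 8, 16, 37}
Set B = {2, 19, 23, 24, 31}
Check each element of B against A:
2 ∈ A, 19 ∉ A (include), 23 ∉ A (include), 24 ∉ A (include), 31 ∉ A (include)
Elements of B not in A: {19, 23, 24, 31}

{19, 23, 24, 31}


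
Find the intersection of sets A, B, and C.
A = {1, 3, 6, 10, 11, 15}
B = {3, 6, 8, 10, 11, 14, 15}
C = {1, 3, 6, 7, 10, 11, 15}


Set A = {1, 3, 6, 10, 11, 15}
Set B = {3, 6, 8, 10, 11, 14, 15}
Set C = {1, 3, 6, 7, 10, 11, 15}
First, A ∩ B = {3, 6, 10, 11, 15}
Then, (A ∩ B) ∩ C = {3, 6, 10, 11, 15}

{3, 6, 10, 11, 15}


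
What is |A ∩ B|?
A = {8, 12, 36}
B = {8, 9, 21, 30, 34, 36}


Set A = {8, 12, 36}
Set B = {8, 9, 21, 30, 34, 36}
A ∩ B = {8, 36}
|A ∩ B| = 2

2


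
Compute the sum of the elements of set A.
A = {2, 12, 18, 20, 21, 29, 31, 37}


Set A = {2, 12, 18, 20, 21, 29, 31, 37}
Sum = 2 + 12 + 18 + 20 + 21 + 29 + 31 + 37 = 170

170


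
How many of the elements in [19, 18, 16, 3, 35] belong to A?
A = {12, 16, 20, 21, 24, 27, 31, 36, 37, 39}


Set A = {12, 16, 20, 21, 24, 27, 31, 36, 37, 39}
Candidates: [19, 18, 16, 3, 35]
Check each candidate:
19 ∉ A, 18 ∉ A, 16 ∈ A, 3 ∉ A, 35 ∉ A
Count of candidates in A: 1

1


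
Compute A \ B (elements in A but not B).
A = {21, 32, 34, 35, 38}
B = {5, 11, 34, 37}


Set A = {21, 32, 34, 35, 38}
Set B = {5, 11, 34, 37}
A \ B includes elements in A that are not in B.
Check each element of A:
21 (not in B, keep), 32 (not in B, keep), 34 (in B, remove), 35 (not in B, keep), 38 (not in B, keep)
A \ B = {21, 32, 35, 38}

{21, 32, 35, 38}


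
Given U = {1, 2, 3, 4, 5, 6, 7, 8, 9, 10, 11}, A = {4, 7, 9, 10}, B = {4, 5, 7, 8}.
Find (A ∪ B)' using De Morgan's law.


U = {1, 2, 3, 4, 5, 6, 7, 8, 9, 10, 11}
A = {4, 7, 9, 10}, B = {4, 5, 7, 8}
A ∪ B = {4, 5, 7, 8, 9, 10}
(A ∪ B)' = U \ (A ∪ B) = {1, 2, 3, 6, 11}
Verification via A' ∩ B': A' = {1, 2, 3, 5, 6, 8, 11}, B' = {1, 2, 3, 6, 9, 10, 11}
A' ∩ B' = {1, 2, 3, 6, 11} ✓

{1, 2, 3, 6, 11}


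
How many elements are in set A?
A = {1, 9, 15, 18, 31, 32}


Set A = {1, 9, 15, 18, 31, 32}
Listing elements: 1, 9, 15, 18, 31, 32
Counting: 6 elements
|A| = 6

6


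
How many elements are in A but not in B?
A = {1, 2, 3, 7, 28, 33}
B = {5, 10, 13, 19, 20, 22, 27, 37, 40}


Set A = {1, 2, 3, 7, 28, 33}
Set B = {5, 10, 13, 19, 20, 22, 27, 37, 40}
A \ B = {1, 2, 3, 7, 28, 33}
|A \ B| = 6

6


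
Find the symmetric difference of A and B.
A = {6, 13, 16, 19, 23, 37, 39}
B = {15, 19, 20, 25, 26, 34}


Set A = {6, 13, 16, 19, 23, 37, 39}
Set B = {15, 19, 20, 25, 26, 34}
A △ B = (A \ B) ∪ (B \ A)
Elements in A but not B: {6, 13, 16, 23, 37, 39}
Elements in B but not A: {15, 20, 25, 26, 34}
A △ B = {6, 13, 15, 16, 20, 23, 25, 26, 34, 37, 39}

{6, 13, 15, 16, 20, 23, 25, 26, 34, 37, 39}


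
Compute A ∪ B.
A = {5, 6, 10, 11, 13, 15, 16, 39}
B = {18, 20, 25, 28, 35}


Set A = {5, 6, 10, 11, 13, 15, 16, 39}
Set B = {18, 20, 25, 28, 35}
A ∪ B includes all elements in either set.
Elements from A: {5, 6, 10, 11, 13, 15, 16, 39}
Elements from B not already included: {18, 20, 25, 28, 35}
A ∪ B = {5, 6, 10, 11, 13, 15, 16, 18, 20, 25, 28, 35, 39}

{5, 6, 10, 11, 13, 15, 16, 18, 20, 25, 28, 35, 39}


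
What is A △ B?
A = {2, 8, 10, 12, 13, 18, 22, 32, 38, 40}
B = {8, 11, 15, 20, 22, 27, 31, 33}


Set A = {2, 8, 10, 12, 13, 18, 22, 32, 38, 40}
Set B = {8, 11, 15, 20, 22, 27, 31, 33}
A △ B = (A \ B) ∪ (B \ A)
Elements in A but not B: {2, 10, 12, 13, 18, 32, 38, 40}
Elements in B but not A: {11, 15, 20, 27, 31, 33}
A △ B = {2, 10, 11, 12, 13, 15, 18, 20, 27, 31, 32, 33, 38, 40}

{2, 10, 11, 12, 13, 15, 18, 20, 27, 31, 32, 33, 38, 40}


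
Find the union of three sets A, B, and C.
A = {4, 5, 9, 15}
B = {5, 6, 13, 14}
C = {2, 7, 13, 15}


Set A = {4, 5, 9, 15}
Set B = {5, 6, 13, 14}
Set C = {2, 7, 13, 15}
First, A ∪ B = {4, 5, 6, 9, 13, 14, 15}
Then, (A ∪ B) ∪ C = {2, 4, 5, 6, 7, 9, 13, 14, 15}

{2, 4, 5, 6, 7, 9, 13, 14, 15}


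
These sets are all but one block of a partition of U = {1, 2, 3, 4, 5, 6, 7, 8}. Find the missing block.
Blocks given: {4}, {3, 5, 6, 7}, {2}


U = {1, 2, 3, 4, 5, 6, 7, 8}
Shown blocks: {4}, {3, 5, 6, 7}, {2}
A partition's blocks are pairwise disjoint and cover U, so the missing block = U \ (union of shown blocks).
Union of shown blocks: {2, 3, 4, 5, 6, 7}
Missing block = U \ (union) = {1, 8}

{1, 8}


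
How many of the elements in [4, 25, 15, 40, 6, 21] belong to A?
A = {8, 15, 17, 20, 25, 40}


Set A = {8, 15, 17, 20, 25, 40}
Candidates: [4, 25, 15, 40, 6, 21]
Check each candidate:
4 ∉ A, 25 ∈ A, 15 ∈ A, 40 ∈ A, 6 ∉ A, 21 ∉ A
Count of candidates in A: 3

3


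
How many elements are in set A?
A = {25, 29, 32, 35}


Set A = {25, 29, 32, 35}
Listing elements: 25, 29, 32, 35
Counting: 4 elements
|A| = 4

4


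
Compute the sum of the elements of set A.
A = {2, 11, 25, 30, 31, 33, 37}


Set A = {2, 11, 25, 30, 31, 33, 37}
Sum = 2 + 11 + 25 + 30 + 31 + 33 + 37 = 169

169


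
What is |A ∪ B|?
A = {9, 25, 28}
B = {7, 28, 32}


Set A = {9, 25, 28}, |A| = 3
Set B = {7, 28, 32}, |B| = 3
A ∩ B = {28}, |A ∩ B| = 1
|A ∪ B| = |A| + |B| - |A ∩ B| = 3 + 3 - 1 = 5

5


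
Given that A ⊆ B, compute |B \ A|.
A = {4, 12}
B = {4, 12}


Set A = {4, 12}, |A| = 2
Set B = {4, 12}, |B| = 2
Since A ⊆ B: B \ A = {}
|B| - |A| = 2 - 2 = 0

0


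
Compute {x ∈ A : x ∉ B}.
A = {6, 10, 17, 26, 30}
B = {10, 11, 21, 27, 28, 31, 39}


Set A = {6, 10, 17, 26, 30}
Set B = {10, 11, 21, 27, 28, 31, 39}
Check each element of A against B:
6 ∉ B (include), 10 ∈ B, 17 ∉ B (include), 26 ∉ B (include), 30 ∉ B (include)
Elements of A not in B: {6, 17, 26, 30}

{6, 17, 26, 30}


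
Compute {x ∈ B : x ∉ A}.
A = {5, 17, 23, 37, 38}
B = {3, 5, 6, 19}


Set A = {5, 17, 23, 37, 38}
Set B = {3, 5, 6, 19}
Check each element of B against A:
3 ∉ A (include), 5 ∈ A, 6 ∉ A (include), 19 ∉ A (include)
Elements of B not in A: {3, 6, 19}

{3, 6, 19}


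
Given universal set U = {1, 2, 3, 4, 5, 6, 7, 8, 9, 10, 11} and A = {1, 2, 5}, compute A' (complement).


Universal set U = {1, 2, 3, 4, 5, 6, 7, 8, 9, 10, 11}
Set A = {1, 2, 5}
A' = U \ A = elements in U but not in A
Checking each element of U:
1 (in A, exclude), 2 (in A, exclude), 3 (not in A, include), 4 (not in A, include), 5 (in A, exclude), 6 (not in A, include), 7 (not in A, include), 8 (not in A, include), 9 (not in A, include), 10 (not in A, include), 11 (not in A, include)
A' = {3, 4, 6, 7, 8, 9, 10, 11}

{3, 4, 6, 7, 8, 9, 10, 11}


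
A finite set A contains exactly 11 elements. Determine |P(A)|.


The set has 11 elements.
The power set contains all possible subsets.
|P(A)| = 2^|A| = 2^11 = 2048

2048


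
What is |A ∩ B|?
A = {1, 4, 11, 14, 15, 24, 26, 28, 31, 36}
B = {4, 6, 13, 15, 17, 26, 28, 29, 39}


Set A = {1, 4, 11, 14, 15, 24, 26, 28, 31, 36}
Set B = {4, 6, 13, 15, 17, 26, 28, 29, 39}
A ∩ B = {4, 15, 26, 28}
|A ∩ B| = 4

4


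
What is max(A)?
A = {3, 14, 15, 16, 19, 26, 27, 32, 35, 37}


Set A = {3, 14, 15, 16, 19, 26, 27, 32, 35, 37}
Elements in ascending order: 3, 14, 15, 16, 19, 26, 27, 32, 35, 37
The largest element is 37.

37


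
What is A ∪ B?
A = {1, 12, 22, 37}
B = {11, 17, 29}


Set A = {1, 12, 22, 37}
Set B = {11, 17, 29}
A ∪ B includes all elements in either set.
Elements from A: {1, 12, 22, 37}
Elements from B not already included: {11, 17, 29}
A ∪ B = {1, 11, 12, 17, 22, 29, 37}

{1, 11, 12, 17, 22, 29, 37}


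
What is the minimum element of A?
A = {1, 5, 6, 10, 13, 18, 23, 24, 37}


Set A = {1, 5, 6, 10, 13, 18, 23, 24, 37}
Elements in ascending order: 1, 5, 6, 10, 13, 18, 23, 24, 37
The smallest element is 1.

1


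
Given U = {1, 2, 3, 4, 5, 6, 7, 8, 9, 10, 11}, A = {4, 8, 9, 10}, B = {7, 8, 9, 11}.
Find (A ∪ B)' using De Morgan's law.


U = {1, 2, 3, 4, 5, 6, 7, 8, 9, 10, 11}
A = {4, 8, 9, 10}, B = {7, 8, 9, 11}
A ∪ B = {4, 7, 8, 9, 10, 11}
(A ∪ B)' = U \ (A ∪ B) = {1, 2, 3, 5, 6}
Verification via A' ∩ B': A' = {1, 2, 3, 5, 6, 7, 11}, B' = {1, 2, 3, 4, 5, 6, 10}
A' ∩ B' = {1, 2, 3, 5, 6} ✓

{1, 2, 3, 5, 6}
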